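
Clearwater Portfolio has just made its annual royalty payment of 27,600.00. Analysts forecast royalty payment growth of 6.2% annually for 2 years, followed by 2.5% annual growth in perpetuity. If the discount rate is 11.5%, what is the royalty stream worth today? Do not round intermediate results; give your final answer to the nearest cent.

336487.32

D_1 = 29311.20000
D_2 = 31128.49440
Terminal value at year 2: TV = D_2×(1+g_2)/(r−g_2) = 31906.70676/0.09 = 354518.96400
P_0 = D_1/(1+r)^1 + D_2/(1+r)^2 + TV/(1+r)^2
    = 26288.07175 + 25038.50421 + 285160.74242 = 336487.31839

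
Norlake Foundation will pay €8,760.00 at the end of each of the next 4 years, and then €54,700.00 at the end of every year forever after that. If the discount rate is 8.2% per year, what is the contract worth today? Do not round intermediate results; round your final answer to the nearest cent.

PV of 4-year annuity: €8,760.00 × [1 − (1+0.082)^−4] / 0.082 = 28885.53370
Perpetuity value at year 4: €54,700.00 / 0.082 = 667073.17073
PV of perpetuity: 667073.17073 / (1+0.082)^4 = 486703.45685
Total PV = 28885.53370 + 486703.45685 = 515588.99056

€515588.99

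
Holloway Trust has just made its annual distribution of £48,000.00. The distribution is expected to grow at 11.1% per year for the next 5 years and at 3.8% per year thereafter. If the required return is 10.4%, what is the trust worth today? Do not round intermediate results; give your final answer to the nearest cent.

D_1 = 53328.00000
D_2 = 59247.40800
D_3 = 65823.87029
D_4 = 73130.31989
D_5 = 81247.78540
Terminal value at year 5: TV = D_5×(1+g_2)/(r−g_2) = 84335.20124/0.066 = 1277806.07944
P_0 = D_1/(1+r)^1 + D_2/(1+r)^2 + D_3/(1+r)^3 + D_4/(1+r)^4 + D_5/(1+r)^5 + TV/(1+r)^5
    = 48304.34783 + 48610.62539 + 48918.84494 + 49229.01877 + 49541.15929 + 779147.32341 = 1023751.31964

£1023751.32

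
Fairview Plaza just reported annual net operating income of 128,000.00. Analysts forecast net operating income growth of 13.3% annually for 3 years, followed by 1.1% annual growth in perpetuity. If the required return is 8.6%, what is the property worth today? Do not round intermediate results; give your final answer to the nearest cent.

D_1 = 145024.00000
D_2 = 164312.19200
D_3 = 186165.71354
Terminal value at year 3: TV = D_3×(1+g_2)/(r−g_2) = 188213.53638/0.075 = 2509513.81847
P_0 = D_1/(1+r)^1 + D_2/(1+r)^2 + D_3/(1+r)^3 + TV/(1+r)^3
    = 133539.59484 + 139318.93274 + 145348.38932 + 1959296.28797 = 2377503.20487

2377503.20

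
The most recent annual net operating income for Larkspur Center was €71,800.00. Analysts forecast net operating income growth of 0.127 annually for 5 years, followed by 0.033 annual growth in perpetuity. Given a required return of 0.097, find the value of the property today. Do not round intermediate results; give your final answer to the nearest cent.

D_1 = 80918.60000
D_2 = 91195.26220
D_3 = 102777.06050
D_4 = 115829.74718
D_5 = 130540.12508
Terminal value at year 5: TV = D_5×(1+g_2)/(r−g_2) = 134847.94920/0.064 = 2106999.20629
P_0 = D_1/(1+r)^1 + D_2/(1+r)^2 + D_3/(1+r)^3 + D_4/(1+r)^4 + D_5/(1+r)^5 + TV/(1+r)^5
    = 73763.53692 + 75780.77129 + 77853.17160 + 79982.24649 + 82169.54584 + 1326267.82586 = 1715817.09800

€1715817.10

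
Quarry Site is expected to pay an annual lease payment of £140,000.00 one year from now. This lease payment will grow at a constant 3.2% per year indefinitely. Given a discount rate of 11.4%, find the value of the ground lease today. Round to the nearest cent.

Growing perpetuity: P = D₁ / (r − g) = £140,000.0000 / (0.114 − 0.032) = £1,707,317.07

£1707317.07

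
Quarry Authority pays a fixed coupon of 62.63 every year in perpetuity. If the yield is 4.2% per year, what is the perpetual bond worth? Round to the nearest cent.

1491.19

Level perpetuity: PV = C / r = 62.63 / 0.042 = 1,491.19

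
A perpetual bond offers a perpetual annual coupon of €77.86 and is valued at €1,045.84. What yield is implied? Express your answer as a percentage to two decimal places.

P = C/r ⇒ r = C/P = €77.86/€1,045.84 = 0.074447

7.44%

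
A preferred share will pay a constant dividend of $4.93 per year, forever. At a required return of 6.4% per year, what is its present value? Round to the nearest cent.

Level perpetuity: PV = C / r = $4.93 / 0.064 = $77.03

$77.03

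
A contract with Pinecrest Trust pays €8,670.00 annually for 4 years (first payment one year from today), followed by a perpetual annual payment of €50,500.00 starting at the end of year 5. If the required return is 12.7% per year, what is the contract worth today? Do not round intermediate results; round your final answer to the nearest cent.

€272436.09

PV of 4-year annuity: €8,670.00 × [1 − (1+0.127)^−4] / 0.127 = 25950.24485
Perpetuity value at year 4: €50,500.00 / 0.127 = 397637.79528
PV of perpetuity: 397637.79528 / (1+0.127)^4 = 246485.85010
Total PV = 25950.24485 + 246485.85010 = 272436.09494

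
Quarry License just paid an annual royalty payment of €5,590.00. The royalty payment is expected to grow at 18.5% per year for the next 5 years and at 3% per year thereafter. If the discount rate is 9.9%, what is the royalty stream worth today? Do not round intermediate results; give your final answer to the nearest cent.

€156857.08

D_1 = 6624.15000
D_2 = 7849.61775
D_3 = 9301.79703
D_4 = 11022.62948
D_5 = 13061.81594
Terminal value at year 5: TV = D_5×(1+g_2)/(r−g_2) = 13453.67042/0.069 = 194980.73069
P_0 = D_1/(1+r)^1 + D_2/(1+r)^2 + D_3/(1+r)^3 + D_4/(1+r)^4 + D_5/(1+r)^5 + TV/(1+r)^5
    = 6027.43403 + 6499.09857 + 7007.67225 + 7556.04333 + 8147.32606 + 121619.50500 = 156857.07924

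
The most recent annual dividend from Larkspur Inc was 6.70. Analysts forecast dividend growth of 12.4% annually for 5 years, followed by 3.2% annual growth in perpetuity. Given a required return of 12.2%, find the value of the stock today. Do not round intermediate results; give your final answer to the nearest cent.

D_1 = 7.53080
D_2 = 8.46462
D_3 = 9.51423
D_4 = 10.69400
D_5 = 12.02005
Terminal value at year 5: TV = D_5×(1+g_2)/(r−g_2) = 12.40469/0.09 = 137.82993
P_0 = D_1/(1+r)^1 + D_2/(1+r)^2 + D_3/(1+r)^3 + D_4/(1+r)^4 + D_5/(1+r)^5 + TV/(1+r)^5
    = 6.71194 + 6.72391 + 6.73589 + 6.74790 + 6.75993 + 77.51384 = 111.19341

111.19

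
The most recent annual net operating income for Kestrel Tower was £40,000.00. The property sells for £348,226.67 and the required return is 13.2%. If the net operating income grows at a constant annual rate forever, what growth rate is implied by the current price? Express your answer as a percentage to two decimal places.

P = D₀(1+g)/(r−g) ⇒ P(r−g) = D₀(1+g) ⇒ g(P+D₀) = P·r − D₀
g = (P·r − D₀)/(P + D₀) = (£348,226.67×0.132 − £40,000.00) / (£348,226.67 + £40,000.00) = 0.015367

1.54%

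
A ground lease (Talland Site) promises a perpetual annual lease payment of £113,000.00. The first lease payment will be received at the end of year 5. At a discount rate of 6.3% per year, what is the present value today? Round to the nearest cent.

£1404768.74

Value at end of year 4: C / r = £113,000.00 / 0.063 = £1,793,650.7937
Discount to today: PV = £1,793,650.7937 / (1 + 0.063)^4 = £1,793,650.7937 / 1.276830 = £1,404,768.74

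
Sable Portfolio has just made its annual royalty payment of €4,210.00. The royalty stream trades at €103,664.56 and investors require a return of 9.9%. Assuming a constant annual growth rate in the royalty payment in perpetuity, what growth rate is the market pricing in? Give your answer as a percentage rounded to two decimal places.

5.61%

P = D₀(1+g)/(r−g) ⇒ P(r−g) = D₀(1+g) ⇒ g(P+D₀) = P·r − D₀
g = (P·r − D₀)/(P + D₀) = (€103,664.56×0.099 − €4,210.00) / (€103,664.56 + €4,210.00) = 0.056110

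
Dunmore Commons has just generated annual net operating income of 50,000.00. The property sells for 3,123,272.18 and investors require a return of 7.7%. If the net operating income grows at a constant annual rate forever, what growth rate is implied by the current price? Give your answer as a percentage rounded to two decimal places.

P = D₀(1+g)/(r−g) ⇒ P(r−g) = D₀(1+g) ⇒ g(P+D₀) = P·r − D₀
g = (P·r − D₀)/(P + D₀) = (3,123,272.18×0.077 − 50,000.00) / (3,123,272.18 + 50,000.00) = 0.060030

6.00%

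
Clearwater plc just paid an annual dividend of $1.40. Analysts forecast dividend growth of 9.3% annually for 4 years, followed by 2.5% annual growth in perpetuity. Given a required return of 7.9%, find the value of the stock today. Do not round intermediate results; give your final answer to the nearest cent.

D_1 = 1.53020
D_2 = 1.67251
D_3 = 1.82805
D_4 = 1.99806
Terminal value at year 4: TV = D_4×(1+g_2)/(r−g_2) = 2.04801/0.054 = 37.92615
P_0 = D_1/(1+r)^1 + D_2/(1+r)^2 + D_3/(1+r)^3 + D_4/(1+r)^4 + TV/(1+r)^4
    = 1.41816 + 1.43657 + 1.45521 + 1.47409 + 27.98034 = 33.76436

$33.76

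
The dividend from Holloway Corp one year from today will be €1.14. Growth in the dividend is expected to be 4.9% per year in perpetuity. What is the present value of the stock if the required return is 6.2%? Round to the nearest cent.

€87.69

Growing perpetuity: P = D₁ / (r − g) = €1.1400 / (0.062 − 0.049) = €87.69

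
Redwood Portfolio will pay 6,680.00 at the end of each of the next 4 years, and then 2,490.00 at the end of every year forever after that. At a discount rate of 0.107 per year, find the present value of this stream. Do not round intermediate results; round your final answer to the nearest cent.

PV of 4-year annuity: 6,680.00 × [1 − (1+0.107)^−4] / 0.107 = 20857.78376
Perpetuity value at year 4: 2,490.00 / 0.107 = 23271.02804
PV of perpetuity: 23271.02804 / (1+0.107)^4 = 15496.19547
Total PV = 20857.78376 + 15496.19547 = 36353.97923

36353.98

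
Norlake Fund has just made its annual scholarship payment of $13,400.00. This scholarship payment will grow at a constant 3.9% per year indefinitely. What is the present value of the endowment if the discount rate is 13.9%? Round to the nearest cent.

D₁ = D₀ × (1 + g) = $13,400.00 × 1.039 = $13,922.6000
Growing perpetuity: P = D₁ / (r − g) = $13,922.6000 / (0.139 − 0.039) = $139,226.00

$139226.00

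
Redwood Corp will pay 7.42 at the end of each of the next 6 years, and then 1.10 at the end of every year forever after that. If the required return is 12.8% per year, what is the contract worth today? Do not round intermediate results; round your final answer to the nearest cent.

PV of 6-year annuity: 7.42 × [1 − (1+0.128)^−6] / 0.128 = 29.82776
Perpetuity value at year 6: 1.10 / 0.128 = 8.59375
PV of perpetuity: 8.59375 / (1+0.128)^6 = 4.17184
Total PV = 29.82776 + 4.17184 = 33.99961

34.00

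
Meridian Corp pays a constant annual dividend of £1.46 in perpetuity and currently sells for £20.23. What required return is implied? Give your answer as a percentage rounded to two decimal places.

P = C/r ⇒ r = C/P = £1.46/£20.23 = 0.072170

7.22%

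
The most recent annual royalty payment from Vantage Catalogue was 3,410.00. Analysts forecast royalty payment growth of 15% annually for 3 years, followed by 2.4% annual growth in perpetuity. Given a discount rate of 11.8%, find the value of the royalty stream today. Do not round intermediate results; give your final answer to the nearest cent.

D_1 = 3921.50000
D_2 = 4509.72500
D_3 = 5186.18375
Terminal value at year 3: TV = D_3×(1+g_2)/(r−g_2) = 5310.65216/0.094 = 56496.29957
P_0 = D_1/(1+r)^1 + D_2/(1+r)^2 + D_3/(1+r)^3 + TV/(1+r)^3
    = 3507.60286 + 3607.99937 + 3711.26947 + 40429.14831 = 51256.02001

51256.02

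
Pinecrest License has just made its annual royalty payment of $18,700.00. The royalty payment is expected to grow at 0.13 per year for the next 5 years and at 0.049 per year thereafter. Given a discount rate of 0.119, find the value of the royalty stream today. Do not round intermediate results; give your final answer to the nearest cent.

D_1 = 21131.00000
D_2 = 23878.03000
D_3 = 26982.17390
D_4 = 30489.85651
D_5 = 34453.53785
Terminal value at year 5: TV = D_5×(1+g_2)/(r−g_2) = 36141.76121/0.07 = 516310.87440
P_0 = D_1/(1+r)^1 + D_2/(1+r)^2 + D_3/(1+r)^3 + D_4/(1+r)^4 + D_5/(1+r)^5 + TV/(1+r)^5
    = 18883.82484 + 19069.45672 + 19256.91340 + 19446.21282 + 19637.37309 + 294280.06242 = 390573.84330

$390573.84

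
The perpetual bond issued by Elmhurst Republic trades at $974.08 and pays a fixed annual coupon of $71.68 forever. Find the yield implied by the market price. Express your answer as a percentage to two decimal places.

P = C/r ⇒ r = C/P = $71.68/$974.08 = 0.073587

7.36%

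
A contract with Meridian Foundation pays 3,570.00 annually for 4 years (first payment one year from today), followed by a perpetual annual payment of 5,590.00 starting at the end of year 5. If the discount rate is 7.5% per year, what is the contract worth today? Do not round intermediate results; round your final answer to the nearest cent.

67767.69

PV of 4-year annuity: 3,570.00 × [1 − (1+0.075)^−4] / 0.075 = 11957.09478
Perpetuity value at year 4: 5,590.00 / 0.075 = 74533.33333
PV of perpetuity: 74533.33333 / (1+0.075)^4 = 55810.59949
Total PV = 11957.09478 + 55810.59949 = 67767.69427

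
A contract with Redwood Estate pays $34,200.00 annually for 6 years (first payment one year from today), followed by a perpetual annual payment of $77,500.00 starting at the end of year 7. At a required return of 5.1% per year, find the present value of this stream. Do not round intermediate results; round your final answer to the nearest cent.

$1300531.48

PV of 6-year annuity: $34,200.00 × [1 − (1+0.051)^−6] / 0.051 = 173034.90921
Perpetuity value at year 6: $77,500.00 / 0.051 = 1519607.84314
PV of perpetuity: 1519607.84314 / (1+0.051)^6 = 1127496.57226
Total PV = 173034.90921 + 1127496.57226 = 1300531.48147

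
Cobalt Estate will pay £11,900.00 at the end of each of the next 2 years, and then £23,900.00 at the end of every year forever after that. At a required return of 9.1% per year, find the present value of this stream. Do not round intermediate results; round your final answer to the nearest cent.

PV of 2-year annuity: £11,900.00 × [1 − (1+0.091)^−2] / 0.091 = 20905.06359
Perpetuity value at year 2: £23,900.00 / 0.091 = 262637.36264
PV of perpetuity: 262637.36264 / (1+0.091)^2 = 220651.56265
Total PV = 20905.06359 + 220651.56265 = 241556.62624

£241556.63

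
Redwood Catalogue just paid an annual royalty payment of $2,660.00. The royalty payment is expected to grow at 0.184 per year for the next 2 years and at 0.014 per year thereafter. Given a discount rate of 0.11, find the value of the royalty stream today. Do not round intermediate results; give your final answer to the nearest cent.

$37831.11

D_1 = 3149.44000
D_2 = 3728.93696
Terminal value at year 2: TV = D_2×(1+g_2)/(r−g_2) = 3781.14208/0.096 = 39386.89664
P_0 = D_1/(1+r)^1 + D_2/(1+r)^2 + TV/(1+r)^2
    = 2837.33333 + 3026.48889 + 31967.28889 = 37831.11111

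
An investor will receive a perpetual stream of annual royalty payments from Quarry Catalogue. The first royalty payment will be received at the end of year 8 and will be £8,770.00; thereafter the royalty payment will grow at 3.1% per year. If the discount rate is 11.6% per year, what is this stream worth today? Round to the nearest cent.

£47855.44

Value at end of year 7: C₁ / (r − g) = £8,770.00 / (0.116 − 0.031) = £103,176.4706
Discount to today: PV = £103,176.4706 / (1 + 0.116)^7 = £103,176.4706 / 2.156003 = £47,855.44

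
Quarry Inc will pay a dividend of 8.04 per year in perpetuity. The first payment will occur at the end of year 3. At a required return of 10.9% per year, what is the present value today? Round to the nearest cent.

59.97

Value at end of year 2: C / r = 8.04 / 0.109 = 73.7615
Discount to today: PV = 73.7615 / (1 + 0.109)^2 = 73.7615 / 1.229881 = 59.97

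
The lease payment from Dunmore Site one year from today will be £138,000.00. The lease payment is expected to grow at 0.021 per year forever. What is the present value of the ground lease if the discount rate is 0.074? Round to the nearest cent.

Growing perpetuity: P = D₁ / (r − g) = £138,000.0000 / (0.074 − 0.021) = £2,603,773.58

£2603773.58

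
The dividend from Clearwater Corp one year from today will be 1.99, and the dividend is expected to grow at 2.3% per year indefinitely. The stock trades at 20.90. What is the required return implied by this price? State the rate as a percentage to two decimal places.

P = D₁/(r − g) ⇒ r = D₁/P + g = 1.9900/20.90 + 0.023 = 0.095215 + 0.023 = 0.118215

11.82%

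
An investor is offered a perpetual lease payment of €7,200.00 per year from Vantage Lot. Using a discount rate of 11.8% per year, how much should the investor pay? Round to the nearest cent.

€61016.95

Level perpetuity: PV = C / r = €7,200.00 / 0.118 = €61,016.95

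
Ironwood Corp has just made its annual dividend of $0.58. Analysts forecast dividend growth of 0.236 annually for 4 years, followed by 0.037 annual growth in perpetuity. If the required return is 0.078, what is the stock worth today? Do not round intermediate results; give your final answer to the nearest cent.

D_1 = 0.71688
D_2 = 0.88606
D_3 = 1.09517
D_4 = 1.35364
Terminal value at year 4: TV = D_4×(1+g_2)/(r−g_2) = 1.40372/0.041 = 34.23708
P_0 = D_1/(1+r)^1 + D_2/(1+r)^2 + D_3/(1+r)^3 + D_4/(1+r)^4 + TV/(1+r)^4
    = 0.66501 + 0.76248 + 0.87423 + 1.00237 + 25.35255 = 28.65664

$28.66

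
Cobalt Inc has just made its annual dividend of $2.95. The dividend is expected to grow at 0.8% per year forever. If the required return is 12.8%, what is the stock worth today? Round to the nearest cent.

D₁ = D₀ × (1 + g) = $2.95 × 1.008 = $2.9736
Growing perpetuity: P = D₁ / (r − g) = $2.9736 / (0.128 − 0.008) = $24.78

$24.78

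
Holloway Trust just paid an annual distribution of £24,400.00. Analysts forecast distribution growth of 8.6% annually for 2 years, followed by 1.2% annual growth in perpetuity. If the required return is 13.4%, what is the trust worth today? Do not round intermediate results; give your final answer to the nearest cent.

D_1 = 26498.40000
D_2 = 28777.26240
Terminal value at year 2: TV = D_2×(1+g_2)/(r−g_2) = 29122.58955/0.122 = 238709.75040
P_0 = D_1/(1+r)^1 + D_2/(1+r)^2 + TV/(1+r)^2
    = 23367.19577 + 22378.10812 + 185628.24109 = 231373.54497

£231373.54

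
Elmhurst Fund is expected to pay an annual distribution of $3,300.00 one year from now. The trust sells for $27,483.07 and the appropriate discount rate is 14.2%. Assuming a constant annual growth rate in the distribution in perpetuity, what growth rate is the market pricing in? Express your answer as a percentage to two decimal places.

2.19%

P = D₁/(r−g) ⇒ g = r − D₁/P = 0.142 − $3,300.00/$27,483.07 = 0.021926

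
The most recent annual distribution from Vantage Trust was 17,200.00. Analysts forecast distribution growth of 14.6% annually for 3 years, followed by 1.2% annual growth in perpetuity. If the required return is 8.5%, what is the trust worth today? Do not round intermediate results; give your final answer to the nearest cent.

D_1 = 19711.20000
D_2 = 22589.03520
D_3 = 25887.03434
Terminal value at year 3: TV = D_3×(1+g_2)/(r−g_2) = 26197.67875/0.073 = 358872.31166
P_0 = D_1/(1+r)^1 + D_2/(1+r)^2 + D_3/(1+r)^3 + TV/(1+r)^3
    = 18167.00461 + 19188.37537 + 20267.16883 + 280964.03910 = 338586.58791

338586.59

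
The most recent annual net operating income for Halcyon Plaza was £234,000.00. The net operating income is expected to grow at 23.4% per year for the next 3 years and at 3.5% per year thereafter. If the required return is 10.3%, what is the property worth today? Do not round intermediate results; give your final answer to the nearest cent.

D_1 = 288756.00000
D_2 = 356324.90400
D_3 = 439704.93154
Terminal value at year 3: TV = D_3×(1+g_2)/(r−g_2) = 455094.60414/0.068 = 6692567.70794
P_0 = D_1/(1+r)^1 + D_2/(1+r)^2 + D_3/(1+r)^3 + TV/(1+r)^3
    = 261791.47779 + 292883.66599 + 327668.58009 + 4987308.53514 = 5869652.25901

£5869652.26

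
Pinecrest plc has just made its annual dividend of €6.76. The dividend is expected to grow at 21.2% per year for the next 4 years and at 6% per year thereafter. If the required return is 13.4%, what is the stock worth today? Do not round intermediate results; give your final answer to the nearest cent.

€158.37

D_1 = 8.19312
D_2 = 9.93006
D_3 = 12.03523
D_4 = 14.58670
Terminal value at year 4: TV = D_4×(1+g_2)/(r−g_2) = 15.46191/0.074 = 208.94468
P_0 = D_1/(1+r)^1 + D_2/(1+r)^2 + D_3/(1+r)^3 + D_4/(1+r)^4 + TV/(1+r)^4
    = 7.22497 + 7.72193 + 8.25307 + 8.82074 + 126.35112 = 158.37183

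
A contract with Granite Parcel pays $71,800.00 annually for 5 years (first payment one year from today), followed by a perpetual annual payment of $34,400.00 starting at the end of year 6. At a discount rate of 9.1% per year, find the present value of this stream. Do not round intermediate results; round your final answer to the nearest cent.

PV of 5-year annuity: $71,800.00 × [1 − (1+0.091)^−5] / 0.091 = 278553.83008
Perpetuity value at year 5: $34,400.00 / 0.091 = 378021.97802
PV of perpetuity: 378021.97802 / (1+0.091)^5 = 244564.43269
Total PV = 278553.83008 + 244564.43269 = 523118.26277

$523118.26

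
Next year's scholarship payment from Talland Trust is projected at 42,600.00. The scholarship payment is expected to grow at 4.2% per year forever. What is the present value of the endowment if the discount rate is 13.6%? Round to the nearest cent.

Growing perpetuity: P = D₁ / (r − g) = 42,600.0000 / (0.136 − 0.042) = 453,191.49

453191.49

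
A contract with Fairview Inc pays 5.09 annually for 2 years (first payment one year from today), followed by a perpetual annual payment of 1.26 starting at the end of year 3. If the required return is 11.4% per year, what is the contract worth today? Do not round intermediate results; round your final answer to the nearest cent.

PV of 2-year annuity: 5.09 × [1 − (1+0.114)^−2] / 0.114 = 8.67066
Perpetuity value at year 2: 1.26 / 0.114 = 11.05263
PV of perpetuity: 11.05263 / (1+0.114)^2 = 8.90626
Total PV = 8.67066 + 8.90626 = 17.57692

17.58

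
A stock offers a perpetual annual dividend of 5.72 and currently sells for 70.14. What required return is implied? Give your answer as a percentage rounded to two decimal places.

P = C/r ⇒ r = C/P = 5.72/70.14 = 0.081551

8.16%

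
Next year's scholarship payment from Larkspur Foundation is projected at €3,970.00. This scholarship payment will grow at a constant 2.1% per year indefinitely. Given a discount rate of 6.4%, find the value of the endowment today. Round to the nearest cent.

€92325.58

Growing perpetuity: P = D₁ / (r − g) = €3,970.0000 / (0.064 − 0.021) = €92,325.58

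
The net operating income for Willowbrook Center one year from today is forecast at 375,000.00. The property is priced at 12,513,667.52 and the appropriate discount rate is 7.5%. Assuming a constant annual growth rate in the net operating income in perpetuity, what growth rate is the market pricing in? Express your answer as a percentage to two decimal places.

P = D₁/(r−g) ⇒ g = r − D₁/P = 0.075 − 375,000.00/12,513,667.52 = 0.045033

4.50%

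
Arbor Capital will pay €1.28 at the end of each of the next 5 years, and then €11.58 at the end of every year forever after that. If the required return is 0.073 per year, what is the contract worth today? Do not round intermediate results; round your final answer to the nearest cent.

€116.74

PV of 5-year annuity: €1.28 × [1 − (1+0.073)^−5] / 0.073 = 5.20636
Perpetuity value at year 5: €11.58 / 0.073 = 158.63014
PV of perpetuity: 158.63014 / (1+0.073)^5 = 111.52882
Total PV = 5.20636 + 111.52882 = 116.73518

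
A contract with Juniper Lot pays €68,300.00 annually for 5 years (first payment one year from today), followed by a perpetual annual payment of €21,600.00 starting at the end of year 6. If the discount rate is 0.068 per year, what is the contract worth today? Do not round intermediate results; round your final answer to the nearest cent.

€510156.04

PV of 5-year annuity: €68,300.00 × [1 − (1+0.068)^−5] / 0.068 = 281549.54415
Perpetuity value at year 5: €21,600.00 / 0.068 = 317647.05882
PV of perpetuity: 317647.05882 / (1+0.068)^5 = 228606.50021
Total PV = 281549.54415 + 228606.50021 = 510156.04435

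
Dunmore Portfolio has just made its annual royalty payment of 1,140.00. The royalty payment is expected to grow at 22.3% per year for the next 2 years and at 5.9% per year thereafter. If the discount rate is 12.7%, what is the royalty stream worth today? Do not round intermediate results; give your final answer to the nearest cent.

D_1 = 1394.22000
D_2 = 1705.13106
Terminal value at year 2: TV = D_2×(1+g_2)/(r−g_2) = 1805.73379/0.068 = 26554.90871
P_0 = D_1/(1+r)^1 + D_2/(1+r)^2 + TV/(1+r)^2
    = 1237.10736 + 1342.48652 + 20907.25329 = 23486.84717

23486.85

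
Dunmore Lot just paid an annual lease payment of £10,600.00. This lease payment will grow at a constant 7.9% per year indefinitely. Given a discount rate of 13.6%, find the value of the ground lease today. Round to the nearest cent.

D₁ = D₀ × (1 + g) = £10,600.00 × 1.079 = £11,437.4000
Growing perpetuity: P = D₁ / (r − g) = £11,437.4000 / (0.136 − 0.079) = £200,656.14

£200656.14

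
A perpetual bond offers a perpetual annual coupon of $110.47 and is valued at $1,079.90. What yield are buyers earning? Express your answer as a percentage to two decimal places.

10.23%

P = C/r ⇒ r = C/P = $110.47/$1,079.90 = 0.102297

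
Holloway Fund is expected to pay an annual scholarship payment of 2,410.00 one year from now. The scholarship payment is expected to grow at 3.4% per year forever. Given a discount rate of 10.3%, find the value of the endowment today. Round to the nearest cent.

Growing perpetuity: P = D₁ / (r − g) = 2,410.0000 / (0.103 − 0.034) = 34,927.54

34927.54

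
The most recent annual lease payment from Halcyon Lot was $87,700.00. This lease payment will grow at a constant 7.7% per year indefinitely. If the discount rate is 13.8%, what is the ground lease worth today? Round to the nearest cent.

D₁ = D₀ × (1 + g) = $87,700.00 × 1.077 = $94,452.9000
Growing perpetuity: P = D₁ / (r − g) = $94,452.9000 / (0.138 − 0.077) = $1,548,408.20

$1548408.20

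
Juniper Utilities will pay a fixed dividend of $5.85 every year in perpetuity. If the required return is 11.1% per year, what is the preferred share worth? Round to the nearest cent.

$52.70

Level perpetuity: PV = C / r = $5.85 / 0.111 = $52.70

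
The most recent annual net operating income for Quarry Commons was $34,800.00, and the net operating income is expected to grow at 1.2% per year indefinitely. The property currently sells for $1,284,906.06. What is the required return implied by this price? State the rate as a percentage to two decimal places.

3.94%

D₁ = $34,800.00 × 1.012 = $35,217.6000
P = D₁/(r − g) ⇒ r = D₁/P + g = $35,217.6000/$1,284,906.06 + 0.012 = 0.027409 + 0.012 = 0.039409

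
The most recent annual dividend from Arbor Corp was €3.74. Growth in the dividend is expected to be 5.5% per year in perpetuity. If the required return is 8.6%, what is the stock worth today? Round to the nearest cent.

D₁ = D₀ × (1 + g) = €3.74 × 1.055 = €3.9457
Growing perpetuity: P = D₁ / (r − g) = €3.9457 / (0.086 − 0.055) = €127.28

€127.28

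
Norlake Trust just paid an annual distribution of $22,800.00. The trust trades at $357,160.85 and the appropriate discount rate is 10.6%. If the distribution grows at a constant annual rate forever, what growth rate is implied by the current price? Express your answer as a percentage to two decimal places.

3.96%

P = D₀(1+g)/(r−g) ⇒ P(r−g) = D₀(1+g) ⇒ g(P+D₀) = P·r − D₀
g = (P·r − D₀)/(P + D₀) = ($357,160.85×0.106 − $22,800.00) / ($357,160.85 + $22,800.00) = 0.039633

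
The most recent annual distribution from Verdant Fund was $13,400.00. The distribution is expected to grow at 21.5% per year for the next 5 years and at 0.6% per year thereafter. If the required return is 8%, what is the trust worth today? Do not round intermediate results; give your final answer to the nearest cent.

D_1 = 16281.00000
D_2 = 19781.41500
D_3 = 24034.41923
D_4 = 29201.81936
D_5 = 35480.21052
Terminal value at year 5: TV = D_5×(1+g_2)/(r−g_2) = 35693.09178/0.074 = 482339.07816
P_0 = D_1/(1+r)^1 + D_2/(1+r)^2 + D_3/(1+r)^3 + D_4/(1+r)^4 + D_5/(1+r)^5 + TV/(1+r)^5
    = 15075.00000 + 16959.37500 + 19079.29688 + 21464.20898 + 24147.23511 + 328271.87187 = 424996.98783

$424996.99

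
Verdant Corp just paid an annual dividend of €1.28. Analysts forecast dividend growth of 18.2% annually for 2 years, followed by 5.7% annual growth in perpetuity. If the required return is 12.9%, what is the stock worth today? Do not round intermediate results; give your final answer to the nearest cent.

€23.34

D_1 = 1.51296
D_2 = 1.78832
Terminal value at year 2: TV = D_2×(1+g_2)/(r−g_2) = 1.89025/0.072 = 26.25351
P_0 = D_1/(1+r)^1 + D_2/(1+r)^2 + TV/(1+r)^2
    = 1.34009 + 1.40300 + 20.59679 = 23.33988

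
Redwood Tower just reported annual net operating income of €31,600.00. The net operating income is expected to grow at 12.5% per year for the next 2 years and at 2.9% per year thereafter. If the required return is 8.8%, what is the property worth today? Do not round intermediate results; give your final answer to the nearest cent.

€655707.88

D_1 = 35550.00000
D_2 = 39993.75000
Terminal value at year 2: TV = D_2×(1+g_2)/(r−g_2) = 41153.56875/0.059 = 697518.11441
P_0 = D_1/(1+r)^1 + D_2/(1+r)^2 + TV/(1+r)^2
    = 32674.63235 + 33785.81011 + 589247.43391 = 655707.87637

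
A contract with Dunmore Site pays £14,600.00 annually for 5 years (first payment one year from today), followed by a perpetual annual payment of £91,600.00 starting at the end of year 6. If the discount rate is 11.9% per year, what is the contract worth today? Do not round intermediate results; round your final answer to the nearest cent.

PV of 5-year annuity: £14,600.00 × [1 − (1+0.119)^−5] / 0.119 = 52760.37448
Perpetuity value at year 5: £91,600.00 / 0.119 = 769747.89916
PV of perpetuity: 769747.89916 / (1+0.119)^5 = 438730.75515
Total PV = 52760.37448 + 438730.75515 = 491491.12963

£491491.13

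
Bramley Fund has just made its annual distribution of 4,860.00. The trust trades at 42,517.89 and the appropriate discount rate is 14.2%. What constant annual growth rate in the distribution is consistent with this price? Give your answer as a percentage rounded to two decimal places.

P = D₀(1+g)/(r−g) ⇒ P(r−g) = D₀(1+g) ⇒ g(P+D₀) = P·r − D₀
g = (P·r − D₀)/(P + D₀) = (42,517.89×0.142 − 4,860.00) / (42,517.89 + 4,860.00) = 0.024854

2.49%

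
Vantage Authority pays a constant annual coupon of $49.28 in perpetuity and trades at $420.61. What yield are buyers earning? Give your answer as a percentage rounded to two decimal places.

P = C/r ⇒ r = C/P = $49.28/$420.61 = 0.117163

11.72%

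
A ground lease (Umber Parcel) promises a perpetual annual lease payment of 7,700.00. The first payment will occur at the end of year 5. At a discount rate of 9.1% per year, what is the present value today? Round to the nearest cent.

59724.20

Value at end of year 4: C / r = 7,700.00 / 0.091 = 84,615.3846
Discount to today: PV = 84,615.3846 / (1 + 0.091)^4 = 84,615.3846 / 1.416769 = 59,724.20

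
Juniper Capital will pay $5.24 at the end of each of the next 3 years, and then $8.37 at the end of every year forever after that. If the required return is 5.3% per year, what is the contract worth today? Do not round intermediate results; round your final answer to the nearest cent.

$149.45

PV of 3-year annuity: $5.24 × [1 − (1+0.053)^−3] / 0.053 = 14.18998
Perpetuity value at year 3: $8.37 / 0.053 = 157.92453
PV of perpetuity: 157.92453 / (1+0.053)^3 = 135.25847
Total PV = 14.18998 + 135.25847 = 149.44845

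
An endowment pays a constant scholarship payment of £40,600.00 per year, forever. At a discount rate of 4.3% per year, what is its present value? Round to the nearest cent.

£944186.05

Level perpetuity: PV = C / r = £40,600.00 / 0.043 = £944,186.05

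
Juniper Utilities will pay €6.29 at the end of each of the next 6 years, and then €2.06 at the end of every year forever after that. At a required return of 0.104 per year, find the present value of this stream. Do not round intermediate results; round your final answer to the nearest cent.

PV of 6-year annuity: €6.29 × [1 − (1+0.104)^−6] / 0.104 = 27.07643
Perpetuity value at year 6: €2.06 / 0.104 = 19.80769
PV of perpetuity: 19.80769 / (1+0.104)^6 = 10.94005
Total PV = 27.07643 + 10.94005 = 38.01648

€38.02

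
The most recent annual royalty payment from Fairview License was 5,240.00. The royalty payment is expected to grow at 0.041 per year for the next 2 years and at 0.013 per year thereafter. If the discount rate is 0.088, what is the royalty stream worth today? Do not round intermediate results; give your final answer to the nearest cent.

D_1 = 5454.84000
D_2 = 5678.48844
Terminal value at year 2: TV = D_2×(1+g_2)/(r−g_2) = 5752.30879/0.075 = 76697.45053
P_0 = D_1/(1+r)^1 + D_2/(1+r)^2 + TV/(1+r)^2
    = 5013.63971 + 4797.05784 + 64792.26127 = 74602.95882

74602.96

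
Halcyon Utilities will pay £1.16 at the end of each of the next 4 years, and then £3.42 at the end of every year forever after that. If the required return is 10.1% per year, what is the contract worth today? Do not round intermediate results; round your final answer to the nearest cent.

PV of 4-year annuity: £1.16 × [1 − (1+0.101)^−4] / 0.101 = 3.66910
Perpetuity value at year 4: £3.42 / 0.101 = 33.86139
PV of perpetuity: 33.86139 / (1+0.101)^4 = 23.04387
Total PV = 3.66910 + 23.04387 = 26.71297

£26.71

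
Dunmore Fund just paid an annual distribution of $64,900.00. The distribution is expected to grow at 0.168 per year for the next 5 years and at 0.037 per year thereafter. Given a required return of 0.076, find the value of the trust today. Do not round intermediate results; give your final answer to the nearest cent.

D_1 = 75803.20000
D_2 = 88538.13760
D_3 = 103412.54472
D_4 = 120785.85223
D_5 = 141077.87540
Terminal value at year 5: TV = D_5×(1+g_2)/(r−g_2) = 146297.75679/0.039 = 3751224.53317
P_0 = D_1/(1+r)^1 + D_2/(1+r)^2 + D_3/(1+r)^3 + D_4/(1+r)^4 + D_5/(1+r)^5 + TV/(1+r)^5
    = 70449.07063 + 76472.59712 + 83011.14631 + 90108.75362 + 97813.21954 + 2600828.42730 = 3018683.21452

$3018683.21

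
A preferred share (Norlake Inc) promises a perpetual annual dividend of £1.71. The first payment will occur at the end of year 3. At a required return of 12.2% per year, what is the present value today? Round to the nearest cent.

£11.13

Value at end of year 2: C / r = £1.71 / 0.122 = £14.0164
Discount to today: PV = £14.0164 / (1 + 0.122)^2 = £14.0164 / 1.258884 = £11.13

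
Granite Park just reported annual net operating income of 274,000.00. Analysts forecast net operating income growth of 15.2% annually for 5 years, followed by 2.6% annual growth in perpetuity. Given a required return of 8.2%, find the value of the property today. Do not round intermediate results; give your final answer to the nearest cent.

8528064.90

D_1 = 315648.00000
D_2 = 363626.49600
D_3 = 418897.72339
D_4 = 482570.17735
D_5 = 555920.84430
Terminal value at year 5: TV = D_5×(1+g_2)/(r−g_2) = 570374.78626/0.056 = 10185264.04029
P_0 = D_1/(1+r)^1 + D_2/(1+r)^2 + D_3/(1+r)^3 + D_4/(1+r)^4 + D_5/(1+r)^5 + TV/(1+r)^5
    = 291726.43253 + 310599.67678 + 330693.92574 + 352088.17232 + 374866.51989 + 6868090.16791 = 8528064.89517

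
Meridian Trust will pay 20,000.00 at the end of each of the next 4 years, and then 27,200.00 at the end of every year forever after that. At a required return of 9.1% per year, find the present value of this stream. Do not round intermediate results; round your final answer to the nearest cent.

275626.22

PV of 4-year annuity: 20,000.00 × [1 − (1+0.091)^−4] / 0.091 = 64652.43137
Perpetuity value at year 4: 27,200.00 / 0.091 = 298901.09890
PV of perpetuity: 298901.09890 / (1+0.091)^4 = 210973.79224
Total PV = 64652.43137 + 210973.79224 = 275626.22361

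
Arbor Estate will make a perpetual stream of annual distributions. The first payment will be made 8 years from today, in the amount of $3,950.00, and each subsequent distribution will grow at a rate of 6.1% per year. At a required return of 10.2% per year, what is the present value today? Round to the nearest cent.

$48813.74

Value at end of year 7: C₁ / (r − g) = $3,950.00 / (0.102 − 0.061) = $96,341.4634
Discount to today: PV = $96,341.4634 / (1 + 0.102)^7 = $96,341.4634 / 1.973655 = $48,813.74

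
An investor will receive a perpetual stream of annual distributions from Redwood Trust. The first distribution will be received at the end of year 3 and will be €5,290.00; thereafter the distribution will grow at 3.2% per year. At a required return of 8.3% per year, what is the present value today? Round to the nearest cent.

€88435.90

Value at end of year 2: C₁ / (r − g) = €5,290.00 / (0.083 − 0.032) = €103,725.4902
Discount to today: PV = €103,725.4902 / (1 + 0.083)^2 = €103,725.4902 / 1.172889 = €88,435.90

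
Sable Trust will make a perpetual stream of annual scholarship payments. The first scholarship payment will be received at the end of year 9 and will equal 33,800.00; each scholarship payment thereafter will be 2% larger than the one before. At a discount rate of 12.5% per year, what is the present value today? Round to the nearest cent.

125460.56

Value at end of year 8: C₁ / (r − g) = 33,800.00 / (0.125 − 0.02) = 321,904.7619
Discount to today: PV = 321,904.7619 / (1 + 0.125)^8 = 321,904.7619 / 2.565785 = 125,460.56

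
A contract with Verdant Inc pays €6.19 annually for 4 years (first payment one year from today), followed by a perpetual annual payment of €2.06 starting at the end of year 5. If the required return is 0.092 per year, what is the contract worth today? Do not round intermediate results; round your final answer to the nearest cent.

€35.71

PV of 4-year annuity: €6.19 × [1 − (1+0.092)^−4] / 0.092 = 19.96615
Perpetuity value at year 4: €2.06 / 0.092 = 22.39130
PV of perpetuity: 22.39130 / (1+0.092)^4 = 15.74667
Total PV = 19.96615 + 15.74667 = 35.71282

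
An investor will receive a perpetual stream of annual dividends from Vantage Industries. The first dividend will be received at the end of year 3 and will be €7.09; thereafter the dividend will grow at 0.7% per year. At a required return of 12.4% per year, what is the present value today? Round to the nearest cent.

€47.97

Value at end of year 2: C₁ / (r − g) = €7.09 / (0.124 − 0.007) = €60.5983
Discount to today: PV = €60.5983 / (1 + 0.124)^2 = €60.5983 / 1.263376 = €47.97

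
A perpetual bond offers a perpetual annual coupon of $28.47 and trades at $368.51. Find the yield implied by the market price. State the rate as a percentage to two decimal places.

7.73%

P = C/r ⇒ r = C/P = $28.47/$368.51 = 0.077257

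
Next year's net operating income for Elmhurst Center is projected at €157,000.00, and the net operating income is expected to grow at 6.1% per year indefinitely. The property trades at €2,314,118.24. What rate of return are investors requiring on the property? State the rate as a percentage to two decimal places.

12.88%

P = D₁/(r − g) ⇒ r = D₁/P + g = €157,000.0000/€2,314,118.24 + 0.061 = 0.067844 + 0.061 = 0.128844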